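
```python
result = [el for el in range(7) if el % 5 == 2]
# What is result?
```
Trace:
  el=0
  el=1
  el=2
  el=3
  el=4
  el=5
  el=6
  result=[2]

Final answer: [2]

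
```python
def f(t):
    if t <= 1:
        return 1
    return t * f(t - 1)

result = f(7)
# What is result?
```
Call trace:
f(t=7)
  f(t=6)
    f(t=5)
      f(t=4)
        f(t=3)
          f(t=2)
            f(t=1)
            -> return 1
          -> return 2
        -> return 6
      -> return 24
    -> return 120
  -> return 720
-> return 5040

Final answer: 5040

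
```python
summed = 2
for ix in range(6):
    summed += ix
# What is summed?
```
Trace:
  summed=2
  summed=2, ix=0
  summed=3, ix=1
  summed=5, ix=2
  summed=8, ix=3
  summed=12, ix=4
  summed=17, ix=5

Final answer: 17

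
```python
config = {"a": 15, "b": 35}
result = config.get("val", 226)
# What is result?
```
Trace:
  config={'a': 15, 'b': 35}
  config={'a': 15, 'b': 35}, result=226

Final answer: 226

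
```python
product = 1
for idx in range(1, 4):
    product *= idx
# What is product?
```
Trace:
  product=1
  product=1, idx=1
  product=2, idx=2
  product=6, idx=3

Final answer: 6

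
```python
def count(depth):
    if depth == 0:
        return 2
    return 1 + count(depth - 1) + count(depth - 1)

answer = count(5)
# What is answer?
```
Call trace (a repeated sub-call is expanded the first time; later identical calls just restate its return value):
count(depth=5)
  count(depth=4)
    count(depth=3)
      count(depth=2)
        count(depth=1)
          count(depth=0)
          -> return 2
          count(depth=0)
          -> return 2
        -> return 5
        count(depth=1) -> return 5  (same call as traced above)
      -> return 11
      count(depth=2) -> return 11  (same call as traced above)
    -> return 23
    count(depth=3) -> return 23  (same call as traced above)
  -> return 47
  count(depth=4) -> return 47  (same call as traced above)
-> return 95

Final answer: 95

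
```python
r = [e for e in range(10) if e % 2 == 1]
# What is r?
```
Trace:
  e=0
  e=1
  e=2
  e=3
  e=4
  e=5
  e=6
  e=7
  e=8
  e=9
  r=[1, 3, 5, 7, 9]

Final answer: [1, 3, 5, 7, 9]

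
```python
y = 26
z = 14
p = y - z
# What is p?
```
Trace:
  y=26
  y=26, z=14
  y=26, z=14, p=12

Final answer: 12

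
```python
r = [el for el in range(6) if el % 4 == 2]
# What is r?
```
Trace:
  el=0
  el=1
  el=2
  el=3
  el=4
  el=5
  r=[2]

Final answer: [2]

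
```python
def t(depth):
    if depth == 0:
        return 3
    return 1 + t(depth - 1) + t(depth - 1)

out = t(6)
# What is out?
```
Call trace (a repeated sub-call is expanded the first time; later identical calls just restate its return value):
t(depth=6)
  t(depth=5)
    t(depth=4)
      t(depth=3)
        t(depth=2)
          t(depth=1)
            t(depth=0)
            -> return 3
            t(depth=0)
            -> return 3
          -> return 7
          t(depth=1) -> return 7  (same call as traced above)
        -> return 15
        t(depth=2) -> return 15  (same call as traced above)
      -> return 31
      t(depth=3) -> return 31  (same call as traced above)
    -> return 63
    t(depth=4) -> return 63  (same call as traced above)
  -> return 127
  t(depth=5) -> return 127  (same call as traced above)
-> return 255

Final answer: 255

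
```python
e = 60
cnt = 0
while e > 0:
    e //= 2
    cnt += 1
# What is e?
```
Trace:
  e=60
  e=60, cnt=0
  e=30, cnt=1
  e=15, cnt=2
  e=7, cnt=3
  e=3, cnt=4
  e=1, cnt=5
  e=0, cnt=6

Final answer: 0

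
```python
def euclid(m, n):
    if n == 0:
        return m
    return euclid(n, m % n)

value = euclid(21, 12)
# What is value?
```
Call trace:
euclid(m=21, n=12)
  euclid(m=12, n=9)
    euclid(m=9, n=3)
      euclid(m=3, n=0)
      -> return 3
    -> return 3
  -> return 3
-> return 3

Final answer: 3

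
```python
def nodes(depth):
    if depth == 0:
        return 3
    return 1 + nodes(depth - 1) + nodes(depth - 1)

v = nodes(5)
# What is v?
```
Call trace (a repeated sub-call is expanded the first time; later identical calls just restate its return value):
nodes(depth=5)
  nodes(depth=4)
    nodes(depth=3)
      nodes(depth=2)
        nodes(depth=1)
          nodes(depth=0)
          -> return 3
          nodes(depth=0)
          -> return 3
        -> return 7
        nodes(depth=1) -> return 7  (same call as traced above)
      -> return 15
      nodes(depth=2) -> return 15  (same call as traced above)
    -> return 31
    nodes(depth=3) -> return 31  (same call as traced above)
  -> return 63
  nodes(depth=4) -> return 63  (same call as traced above)
-> return 127

Final answer: 127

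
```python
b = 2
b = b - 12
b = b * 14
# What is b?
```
Trace:
  b=2
  b=-10
  b=-140

Final answer: -140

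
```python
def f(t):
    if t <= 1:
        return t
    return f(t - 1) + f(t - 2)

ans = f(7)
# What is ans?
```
Call trace (a repeated sub-call is expanded the first time; later identical calls just restate its return value):
f(t=7)
  f(t=6)
    f(t=5)
      f(t=4)
        f(t=3)
          f(t=2)
            f(t=1)
            -> return 1
            f(t=0)
            -> return 0
          -> return 1
          f(t=1)
          -> return 1
        -> return 2
        f(t=2) -> return 1  (same call as traced above)
      -> return 3
      f(t=3) -> return 2  (same call as traced above)
    -> return 5
    f(t=4) -> return 3  (same call as traced above)
  -> return 8
  f(t=5) -> return 5  (same call as traced above)
-> return 13

Final answer: 13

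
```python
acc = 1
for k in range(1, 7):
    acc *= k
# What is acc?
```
Trace:
  acc=1
  acc=1, k=1
  acc=2, k=2
  acc=6, k=3
  acc=24, k=4
  acc=120, k=5
  acc=720, k=6

Final answer: 720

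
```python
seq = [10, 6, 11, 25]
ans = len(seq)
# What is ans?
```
Trace:
  seq=[10, 6, 11, 25]
  seq=[10, 6, 11, 25], ans=4

Final answer: 4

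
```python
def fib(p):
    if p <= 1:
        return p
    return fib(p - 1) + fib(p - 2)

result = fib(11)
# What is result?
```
Call trace (a repeated sub-call is expanded the first time; later identical calls just restate its return value):
fib(p=11)
  fib(p=10)
    fib(p=9)
      fib(p=8)
        fib(p=7)
          fib(p=6)
            fib(p=5)
              fib(p=4)
                fib(p=3)
                  fib(p=2)
                    fib(p=1)
                    -> return 1
                    fib(p=0)
                    -> return 0
                  -> return 1
                  fib(p=1)
                  -> return 1
                -> return 2
                fib(p=2) -> return 1  (same call as traced above)
              -> return 3
              fib(p=3) -> return 2  (same call as traced above)
            -> return 5
            fib(p=4) -> return 3  (same call as traced above)
          -> return 8
          fib(p=5) -> return 5  (same call as traced above)
        -> return 13
        fib(p=6) -> return 8  (same call as traced above)
      -> return 21
      fib(p=7) -> return 13  (same call as traced above)
    -> return 34
    fib(p=8) -> return 21  (same call as traced above)
  -> return 55
  fib(p=9) -> return 34  (same call as traced above)
-> return 89

Final answer: 89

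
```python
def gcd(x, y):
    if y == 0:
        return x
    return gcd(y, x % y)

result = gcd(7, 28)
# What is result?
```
Call trace:
gcd(x=7, y=28)
  gcd(x=28, y=7)
    gcd(x=7, y=0)
    -> return 7
  -> return 7
-> return 7

Final answer: 7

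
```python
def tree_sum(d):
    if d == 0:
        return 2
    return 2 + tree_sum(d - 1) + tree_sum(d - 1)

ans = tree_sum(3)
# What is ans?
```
Call trace (a repeated sub-call is expanded the first time; later identical calls just restate its return value):
tree_sum(d=3)
  tree_sum(d=2)
    tree_sum(d=1)
      tree_sum(d=0)
      -> return 2
      tree_sum(d=0)
      -> return 2
    -> return 6
    tree_sum(d=1) -> return 6  (same call as traced above)
  -> return 14
  tree_sum(d=2) -> return 14  (same call as traced above)
-> return 30

Final answer: 30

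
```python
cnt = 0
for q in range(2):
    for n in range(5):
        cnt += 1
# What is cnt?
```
Trace:
  cnt=0
  cnt=1, q=0, n=0
  cnt=2, q=0, n=1
  cnt=3, q=0, n=2
  cnt=4, q=0, n=3
  cnt=5, q=0, n=4
  cnt=6, q=1, n=0
  cnt=7, q=1, n=1
  cnt=8, q=1, n=2
  cnt=9, q=1, n=3
  cnt=10, q=1, n=4

Final answer: 10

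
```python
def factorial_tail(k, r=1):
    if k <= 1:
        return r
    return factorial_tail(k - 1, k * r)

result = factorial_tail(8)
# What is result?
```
Call trace:
factorial_tail(k=8, r=1)
  factorial_tail(k=7, r=8)
    factorial_tail(k=6, r=56)
      factorial_tail(k=5, r=336)
        factorial_tail(k=4, r=1680)
          factorial_tail(k=3, r=6720)
            factorial_tail(k=2, r=20160)
              factorial_tail(k=1, r=40320)
              -> return 40320
            -> return 40320
          -> return 40320
        -> return 40320
      -> return 40320
    -> return 40320
  -> return 40320
-> return 40320

Final answer: 40320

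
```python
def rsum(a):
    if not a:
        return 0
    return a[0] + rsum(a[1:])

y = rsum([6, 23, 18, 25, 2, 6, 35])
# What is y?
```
Call trace:
rsum(a=[6, 23, 18, 25, 2, 6, 35])
  rsum(a=[23, 18, 25, 2, 6, 35])
    rsum(a=[18, 25, 2, 6, 35])
      rsum(a=[25, 2, 6, 35])
        rsum(a=[2, 6, 35])
          rsum(a=[6, 35])
            rsum(a=[35])
              rsum(a=[])
              -> return 0
            -> return 35
          -> return 41
        -> return 43
      -> return 68
    -> return 86
  -> return 109
-> return 115

Final answer: 115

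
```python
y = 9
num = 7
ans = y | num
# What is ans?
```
Trace:
  y=9
  y=9, num=7
  y=9, num=7, ans=15

Final answer: 15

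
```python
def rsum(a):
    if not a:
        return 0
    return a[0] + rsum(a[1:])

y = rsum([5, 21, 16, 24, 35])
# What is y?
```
Call trace:
rsum(a=[5, 21, 16, 24, 35])
  rsum(a=[21, 16, 24, 35])
    rsum(a=[16, 24, 35])
      rsum(a=[24, 35])
        rsum(a=[35])
          rsum(a=[])
          -> return 0
        -> return 35
      -> return 59
    -> return 75
  -> return 96
-> return 101

Final answer: 101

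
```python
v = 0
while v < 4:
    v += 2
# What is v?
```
Trace:
  v=0
  v=2
  v=4

Final answer: 4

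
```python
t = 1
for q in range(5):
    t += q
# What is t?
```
Trace:
  t=1
  t=1, q=0
  t=2, q=1
  t=4, q=2
  t=7, q=3
  t=11, q=4

Final answer: 11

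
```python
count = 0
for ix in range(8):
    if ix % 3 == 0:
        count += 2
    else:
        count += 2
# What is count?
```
Trace:
  count=0
  count=2, ix=0
  count=4, ix=1
  count=6, ix=2
  count=8, ix=3
  count=10, ix=4
  count=12, ix=5
  count=14, ix=6
  count=16, ix=7

Final answer: 16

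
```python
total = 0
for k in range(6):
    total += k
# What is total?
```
Trace:
  total=0
  total=0, k=0
  total=1, k=1
  total=3, k=2
  total=6, k=3
  total=10, k=4
  total=15, k=5

Final answer: 15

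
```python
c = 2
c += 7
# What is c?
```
Trace:
  c=2
  c=9

Final answer: 9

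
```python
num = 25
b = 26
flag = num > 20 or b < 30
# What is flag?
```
Trace:
  num=25
  num=25, b=26
  num=25, b=26, flag=True

Final answer: True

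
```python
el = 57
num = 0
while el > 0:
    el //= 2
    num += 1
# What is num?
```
Trace:
  el=57
  el=57, num=0
  el=28, num=1
  el=14, num=2
  el=7, num=3
  el=3, num=4
  el=1, num=5
  el=0, num=6

Final answer: 6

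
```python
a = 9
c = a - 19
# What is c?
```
Trace:
  a=9
  a=9, c=-10

Final answer: -10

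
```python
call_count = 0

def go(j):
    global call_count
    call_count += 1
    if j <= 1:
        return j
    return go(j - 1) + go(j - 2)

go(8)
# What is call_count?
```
Call trace (a repeated sub-call is expanded the first time; later identical calls just restate its return value):
go(j=8)
  go(j=7)
    go(j=6)
      go(j=5)
        go(j=4)
          go(j=3)
            go(j=2)
              go(j=1)
              -> return 1
              go(j=0)
              -> return 0
            -> return 1
            go(j=1)
            -> return 1
          -> return 2
          go(j=2) -> return 1  (same call as traced above)
        -> return 3
        go(j=3) -> return 2  (same call as traced above)
      -> return 5
      go(j=4) -> return 3  (same call as traced above)
    -> return 8
    go(j=5) -> return 5  (same call as traced above)
  -> return 13
  go(j=6) -> return 8  (same call as traced above)
-> return 21

call_count is incremented once per call, so count the calls in each subtree. Let C(j) = number of calls made by go(j).
C(0) = C(1) = 1 (base case, no recursion); C(j) = 1 + C(j - 1) + C(j - 2) otherwise.
C(2) = 1 + C(1) + C(0) = 1 + 1 + 1 = 3
C(3) = 1 + C(2) + C(1) = 1 + 3 + 1 = 5
C(4) = 1 + C(3) + C(2) = 1 + 5 + 3 = 9
C(5) = 1 + C(4) + C(3) = 1 + 9 + 5 = 15
C(6) = 1 + C(5) + C(4) = 1 + 15 + 9 = 25
C(7) = 1 + C(6) + C(5) = 1 + 25 + 15 = 41
C(8) = 1 + C(7) + C(6) = 1 + 41 + 25 = 67
call_count = C(8) = 67

Final answer: 67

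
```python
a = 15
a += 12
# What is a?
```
Trace:
  a=15
  a=27

Final answer: 27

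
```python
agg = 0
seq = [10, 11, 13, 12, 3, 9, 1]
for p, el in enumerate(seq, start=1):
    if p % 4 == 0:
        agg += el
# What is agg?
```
Trace:
  agg=0
  agg=0, p=1, el=10
  agg=0, p=2, el=11
  agg=0, p=3, el=13
  agg=12, p=4, el=12
  agg=12, p=5, el=3
  agg=12, p=6, el=9
  agg=12, p=7, el=1

Final answer: 12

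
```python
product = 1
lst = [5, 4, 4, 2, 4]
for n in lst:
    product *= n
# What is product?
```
Trace:
  product=1
  product=5, n=5
  product=20, n=4
  product=80, n=4
  product=160, n=2
  product=640, n=4

Final answer: 640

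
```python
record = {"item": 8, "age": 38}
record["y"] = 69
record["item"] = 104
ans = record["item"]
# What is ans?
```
Trace:
  record={'item': 8, 'age': 38}
  record={'item': 8, 'age': 38, 'y': 69}
  record={'item': 104, 'age': 38, 'y': 69}
  record={'item': 104, 'age': 38, 'y': 69}, ans=104

Final answer: 104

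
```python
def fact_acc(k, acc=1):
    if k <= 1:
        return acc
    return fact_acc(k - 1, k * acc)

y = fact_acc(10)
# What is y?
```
Call trace:
fact_acc(k=10, acc=1)
  fact_acc(k=9, acc=10)
    fact_acc(k=8, acc=90)
      fact_acc(k=7, acc=720)
        fact_acc(k=6, acc=5040)
          fact_acc(k=5, acc=30240)
            fact_acc(k=4, acc=151200)
              fact_acc(k=3, acc=604800)
                fact_acc(k=2, acc=1814400)
                  fact_acc(k=1, acc=3628800)
                  -> return 3628800
                -> return 3628800
              -> return 3628800
            -> return 3628800
          -> return 3628800
        -> return 3628800
      -> return 3628800
    -> return 3628800
  -> return 3628800
-> return 3628800

Final answer: 3628800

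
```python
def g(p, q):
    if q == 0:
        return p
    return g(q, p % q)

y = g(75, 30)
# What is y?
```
Call trace:
g(p=75, q=30)
  g(p=30, q=15)
    g(p=15, q=0)
    -> return 15
  -> return 15
-> return 15

Final answer: 15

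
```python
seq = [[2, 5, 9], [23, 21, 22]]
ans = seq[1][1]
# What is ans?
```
Trace:
  seq=[[2, 5, 9], [23, 21, 22]]
  seq=[[2, 5, 9], [23, 21, 22]], ans=21

Final answer: 21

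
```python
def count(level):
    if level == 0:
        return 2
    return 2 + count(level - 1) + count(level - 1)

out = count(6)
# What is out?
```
Call trace (a repeated sub-call is expanded the first time; later identical calls just restate its return value):
count(level=6)
  count(level=5)
    count(level=4)
      count(level=3)
        count(level=2)
          count(level=1)
            count(level=0)
            -> return 2
            count(level=0)
            -> return 2
          -> return 6
          count(level=1) -> return 6  (same call as traced above)
        -> return 14
        count(level=2) -> return 14  (same call as traced above)
      -> return 30
      count(level=3) -> return 30  (same call as traced above)
    -> return 62
    count(level=4) -> return 62  (same call as traced above)
  -> return 126
  count(level=5) -> return 126  (same call as traced above)
-> return 254

Final answer: 254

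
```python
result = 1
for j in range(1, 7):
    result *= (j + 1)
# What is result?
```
Trace:
  result=1
  result=2, j=1
  result=6, j=2
  result=24, j=3
  result=120, j=4
  result=720, j=5
  result=5040, j=6

Final answer: 5040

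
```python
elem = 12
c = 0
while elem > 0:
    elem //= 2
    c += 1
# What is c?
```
Trace:
  elem=12
  elem=12, c=0
  elem=6, c=1
  elem=3, c=2
  elem=1, c=3
  elem=0, c=4

Final answer: 4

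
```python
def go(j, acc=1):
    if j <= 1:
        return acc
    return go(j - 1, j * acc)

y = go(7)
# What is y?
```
Call trace:
go(j=7, acc=1)
  go(j=6, acc=7)
    go(j=5, acc=42)
      go(j=4, acc=210)
        go(j=3, acc=840)
          go(j=2, acc=2520)
            go(j=1, acc=5040)
            -> return 5040
          -> return 5040
        -> return 5040
      -> return 5040
    -> return 5040
  -> return 5040
-> return 5040

Final answer: 5040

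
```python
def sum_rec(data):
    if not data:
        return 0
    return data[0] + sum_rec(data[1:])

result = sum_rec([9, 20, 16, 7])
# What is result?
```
Call trace:
sum_rec(data=[9, 20, 16, 7])
  sum_rec(data=[20, 16, 7])
    sum_rec(data=[16, 7])
      sum_rec(data=[7])
        sum_rec(data=[])
        -> return 0
      -> return 7
    -> return 23
  -> return 43
-> return 52

Final answer: 52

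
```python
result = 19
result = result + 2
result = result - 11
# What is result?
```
Trace:
  result=19
  result=21
  result=10

Final answer: 10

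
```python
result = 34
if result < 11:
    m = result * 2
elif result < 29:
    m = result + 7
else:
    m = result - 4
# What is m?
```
Trace:
  result=34
  result=34, m=30

Final answer: 30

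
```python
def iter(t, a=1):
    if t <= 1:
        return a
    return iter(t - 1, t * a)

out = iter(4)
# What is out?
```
Call trace:
iter(t=4, a=1)
  iter(t=3, a=4)
    iter(t=2, a=12)
      iter(t=1, a=24)
      -> return 24
    -> return 24
  -> return 24
-> return 24

Final answer: 24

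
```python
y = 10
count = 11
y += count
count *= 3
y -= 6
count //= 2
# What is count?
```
Trace:
  y=10
  y=10, count=11
  y=21, count=11
  y=21, count=33
  y=15, count=33
  y=15, count=16

Final answer: 16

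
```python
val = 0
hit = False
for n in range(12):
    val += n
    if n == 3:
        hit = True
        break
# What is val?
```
Trace:
  val=0
  val=0, hit=False
  val=0, hit=False, n=0
  val=1, hit=False, n=1
  val=3, hit=False, n=2
  val=6, hit=True, n=3

Final answer: 6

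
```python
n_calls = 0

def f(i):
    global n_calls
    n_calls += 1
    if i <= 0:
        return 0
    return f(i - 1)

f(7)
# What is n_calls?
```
Call trace:
f(i=7)
  f(i=6)
    f(i=5)
      f(i=4)
        f(i=3)
          f(i=2)
            f(i=1)
              f(i=0)
              -> return 0
            -> return 0
          -> return 0
        -> return 0
      -> return 0
    -> return 0
  -> return 0
-> return 0

n_calls is incremented once per call. f is entered once for each i = 7, 6, 5, 4, 3, 2, 1, 0 (the i <= 0 call returns without recursing), i.e. 7 + 1 calls.
n_calls = 8

Final answer: 8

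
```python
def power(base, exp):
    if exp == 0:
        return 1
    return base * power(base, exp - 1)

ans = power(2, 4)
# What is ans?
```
Call trace:
power(base=2, exp=4)
  power(base=2, exp=3)
    power(base=2, exp=2)
      power(base=2, exp=1)
        power(base=2, exp=0)
        -> return 1
      -> return 2
    -> return 4
  -> return 8
-> return 16

Final answer: 16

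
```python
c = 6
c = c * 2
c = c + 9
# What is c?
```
Trace:
  c=6
  c=12
  c=21

Final answer: 21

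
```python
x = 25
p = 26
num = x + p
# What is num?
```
Trace:
  x=25
  x=25, p=26
  x=25, p=26, num=51

Final answer: 51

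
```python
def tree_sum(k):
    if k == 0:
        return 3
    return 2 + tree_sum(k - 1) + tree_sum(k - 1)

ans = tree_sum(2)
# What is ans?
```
Call trace (a repeated sub-call is expanded the first time; later identical calls just restate its return value):
tree_sum(k=2)
  tree_sum(k=1)
    tree_sum(k=0)
    -> return 3
    tree_sum(k=0)
    -> return 3
  -> return 8
  tree_sum(k=1) -> return 8  (same call as traced above)
-> return 18

Final answer: 18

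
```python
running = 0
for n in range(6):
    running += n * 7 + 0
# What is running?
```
Trace:
  running=0
  running=0, n=0
  running=7, n=1
  running=21, n=2
  running=42, n=3
  running=70, n=4
  running=105, n=5

Final answer: 105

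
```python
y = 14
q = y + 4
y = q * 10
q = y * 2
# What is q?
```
Trace:
  y=14
  y=14, q=18
  y=180, q=18
  y=180, q=360

Final answer: 360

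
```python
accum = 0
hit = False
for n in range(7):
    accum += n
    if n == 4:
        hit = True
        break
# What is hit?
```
Trace:
  accum=0
  accum=0, hit=False
  accum=0, hit=False, n=0
  accum=1, hit=False, n=1
  accum=3, hit=False, n=2
  accum=6, hit=False, n=3
  accum=10, hit=True, n=4

Final answer: True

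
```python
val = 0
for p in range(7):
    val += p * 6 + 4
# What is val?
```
Trace:
  val=0
  val=4, p=0
  val=14, p=1
  val=30, p=2
  val=52, p=3
  val=80, p=4
  val=114, p=5
  val=154, p=6

Final answer: 154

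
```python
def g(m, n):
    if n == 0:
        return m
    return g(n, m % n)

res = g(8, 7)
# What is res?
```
Call trace:
g(m=8, n=7)
  g(m=7, n=1)
    g(m=1, n=0)
    -> return 1
  -> return 1
-> return 1

Final answer: 1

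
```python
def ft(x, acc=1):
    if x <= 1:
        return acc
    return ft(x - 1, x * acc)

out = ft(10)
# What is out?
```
Call trace:
ft(x=10, acc=1)
  ft(x=9, acc=10)
    ft(x=8, acc=90)
      ft(x=7, acc=720)
        ft(x=6, acc=5040)
          ft(x=5, acc=30240)
            ft(x=4, acc=151200)
              ft(x=3, acc=604800)
                ft(x=2, acc=1814400)
                  ft(x=1, acc=3628800)
                  -> return 3628800
                -> return 3628800
              -> return 3628800
            -> return 3628800
          -> return 3628800
        -> return 3628800
      -> return 3628800
    -> return 3628800
  -> return 3628800
-> return 3628800

Final answer: 3628800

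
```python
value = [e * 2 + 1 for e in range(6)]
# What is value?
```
Trace:
  e=0
  e=1
  e=2
  e=3
  e=4
  e=5
  value=[1, 3, 5, 7, 9, 11]

Final answer: [1, 3, 5, 7, 9, 11]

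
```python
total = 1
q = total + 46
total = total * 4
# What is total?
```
Trace:
  total=1
  total=1, q=47
  total=4, q=47

Final answer: 4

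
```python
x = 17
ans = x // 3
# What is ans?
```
Trace:
  x=17
  x=17, ans=5

Final answer: 5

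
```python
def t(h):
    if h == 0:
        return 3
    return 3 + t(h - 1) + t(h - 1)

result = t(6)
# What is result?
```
Call trace (a repeated sub-call is expanded the first time; later identical calls just restate its return value):
t(h=6)
  t(h=5)
    t(h=4)
      t(h=3)
        t(h=2)
          t(h=1)
            t(h=0)
            -> return 3
            t(h=0)
            -> return 3
          -> return 9
          t(h=1) -> return 9  (same call as traced above)
        -> return 21
        t(h=2) -> return 21  (same call as traced above)
      -> return 45
      t(h=3) -> return 45  (same call as traced above)
    -> return 93
    t(h=4) -> return 93  (same call as traced above)
  -> return 189
  t(h=5) -> return 189  (same call as traced above)
-> return 381

Final answer: 381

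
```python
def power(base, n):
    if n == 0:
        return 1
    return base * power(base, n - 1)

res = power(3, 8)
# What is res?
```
Call trace:
power(base=3, n=8)
  power(base=3, n=7)
    power(base=3, n=6)
      power(base=3, n=5)
        power(base=3, n=4)
          power(base=3, n=3)
            power(base=3, n=2)
              power(base=3, n=1)
                power(base=3, n=0)
                -> return 1
              -> return 3
            -> return 9
          -> return 27
        -> return 81
      -> return 243
    -> return 729
  -> return 2187
-> return 6561

Final answer: 6561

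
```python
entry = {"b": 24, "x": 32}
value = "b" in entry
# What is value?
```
Trace:
  entry={'b': 24, 'x': 32}
  entry={'b': 24, 'x': 32}, value=True

Final answer: True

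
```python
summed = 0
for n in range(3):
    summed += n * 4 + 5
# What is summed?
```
Trace:
  summed=0
  summed=5, n=0
  summed=14, n=1
  summed=27, n=2

Final answer: 27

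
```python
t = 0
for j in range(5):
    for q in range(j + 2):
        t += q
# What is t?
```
Trace:
  t=0
  t=0, j=0, q=0
  t=1, j=0, q=1
  t=1, j=1, q=0
  t=2, j=1, q=1
  t=4, j=1, q=2
  t=4, j=2, q=0
  t=5, j=2, q=1
  t=7, j=2, q=2
  t=10, j=2, q=3
  t=10, j=3, q=0
  t=11, j=3, q=1
  t=13, j=3, q=2
  t=16, j=3, q=3
  t=20, j=3, q=4
  t=20, j=4, q=0
  t=21, j=4, q=1
  t=23, j=4, q=2
  t=26, j=4, q=3
  t=30, j=4, q=4
  t=35, j=4, q=5

Final answer: 35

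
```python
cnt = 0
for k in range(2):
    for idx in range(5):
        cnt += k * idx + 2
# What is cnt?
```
Trace:
  cnt=0
  cnt=2, k=0, idx=0
  cnt=4, k=0, idx=1
  cnt=6, k=0, idx=2
  cnt=8, k=0, idx=3
  cnt=10, k=0, idx=4
  cnt=12, k=1, idx=0
  cnt=15, k=1, idx=1
  cnt=19, k=1, idx=2
  cnt=24, k=1, idx=3
  cnt=30, k=1, idx=4

Final answer: 30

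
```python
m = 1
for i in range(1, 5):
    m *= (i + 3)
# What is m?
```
Trace:
  m=1
  m=4, i=1
  m=20, i=2
  m=120, i=3
  m=840, i=4

Final answer: 840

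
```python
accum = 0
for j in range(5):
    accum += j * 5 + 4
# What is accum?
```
Trace:
  accum=0
  accum=4, j=0
  accum=13, j=1
  accum=27, j=2
  accum=46, j=3
  accum=70, j=4

Final answer: 70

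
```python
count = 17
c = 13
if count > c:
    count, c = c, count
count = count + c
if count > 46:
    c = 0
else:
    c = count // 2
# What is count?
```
Trace:
  count=17
  count=17, c=13
  count=13, c=17
  count=30, c=17
  count=30, c=15

Final answer: 30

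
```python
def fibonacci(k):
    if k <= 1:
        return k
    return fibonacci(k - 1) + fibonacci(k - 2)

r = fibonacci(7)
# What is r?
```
Call trace (a repeated sub-call is expanded the first time; later identical calls just restate its return value):
fibonacci(k=7)
  fibonacci(k=6)
    fibonacci(k=5)
      fibonacci(k=4)
        fibonacci(k=3)
          fibonacci(k=2)
            fibonacci(k=1)
            -> return 1
            fibonacci(k=0)
            -> return 0
          -> return 1
          fibonacci(k=1)
          -> return 1
        -> return 2
        fibonacci(k=2) -> return 1  (same call as traced above)
      -> return 3
      fibonacci(k=3) -> return 2  (same call as traced above)
    -> return 5
    fibonacci(k=4) -> return 3  (same call as traced above)
  -> return 8
  fibonacci(k=5) -> return 5  (same call as traced above)
-> return 13

Final answer: 13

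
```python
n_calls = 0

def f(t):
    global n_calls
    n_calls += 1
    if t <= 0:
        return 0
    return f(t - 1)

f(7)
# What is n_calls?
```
Call trace:
f(t=7)
  f(t=6)
    f(t=5)
      f(t=4)
        f(t=3)
          f(t=2)
            f(t=1)
              f(t=0)
              -> return 0
            -> return 0
          -> return 0
        -> return 0
      -> return 0
    -> return 0
  -> return 0
-> return 0

n_calls is incremented once per call. f is entered once for each t = 7, 6, 5, 4, 3, 2, 1, 0 (the t <= 0 call returns without recursing), i.e. 7 + 1 calls.
n_calls = 8

Final answer: 8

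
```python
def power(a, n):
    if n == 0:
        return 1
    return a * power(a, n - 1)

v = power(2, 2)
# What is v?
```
Call trace:
power(a=2, n=2)
  power(a=2, n=1)
    power(a=2, n=0)
    -> return 1
  -> return 2
-> return 4

Final answer: 4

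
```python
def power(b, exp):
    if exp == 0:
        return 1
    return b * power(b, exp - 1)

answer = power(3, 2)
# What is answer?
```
Call trace:
power(b=3, exp=2)
  power(b=3, exp=1)
    power(b=3, exp=0)
    -> return 1
  -> return 3
-> return 9

Final answer: 9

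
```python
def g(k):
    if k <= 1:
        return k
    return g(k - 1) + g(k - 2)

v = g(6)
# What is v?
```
Call trace (a repeated sub-call is expanded the first time; later identical calls just restate its return value):
g(k=6)
  g(k=5)
    g(k=4)
      g(k=3)
        g(k=2)
          g(k=1)
          -> return 1
          g(k=0)
          -> return 0
        -> return 1
        g(k=1)
        -> return 1
      -> return 2
      g(k=2) -> return 1  (same call as traced above)
    -> return 3
    g(k=3) -> return 2  (same call as traced above)
  -> return 5
  g(k=4) -> return 3  (same call as traced above)
-> return 8

Final answer: 8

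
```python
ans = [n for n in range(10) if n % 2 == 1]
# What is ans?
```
Trace:
  n=0
  n=1
  n=2
  n=3
  n=4
  n=5
  n=6
  n=7
  n=8
  n=9
  ans=[1, 3, 5, 7, 9]

Final answer: [1, 3, 5, 7, 9]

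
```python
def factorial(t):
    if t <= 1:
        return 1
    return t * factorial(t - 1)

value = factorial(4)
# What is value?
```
Call trace:
factorial(t=4)
  factorial(t=3)
    factorial(t=2)
      factorial(t=1)
      -> return 1
    -> return 2
  -> return 6
-> return 24

Final answer: 24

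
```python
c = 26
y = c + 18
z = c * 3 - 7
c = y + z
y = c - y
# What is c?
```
Trace:
  c=26
  c=26, y=44
  c=26, y=44, z=71
  c=115, y=44, z=71
  c=115, y=71, z=71

Final answer: 115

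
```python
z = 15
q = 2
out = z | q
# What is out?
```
Trace:
  z=15
  z=15, q=2
  z=15, q=2, out=15

Final answer: 15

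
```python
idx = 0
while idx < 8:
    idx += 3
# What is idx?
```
Trace:
  idx=0
  idx=3
  idx=6
  idx=9

Final answer: 9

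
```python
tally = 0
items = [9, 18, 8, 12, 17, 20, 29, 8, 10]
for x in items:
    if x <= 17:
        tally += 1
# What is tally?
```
Trace:
  tally=0
  tally=1, x=9
  tally=1, x=18
  tally=2, x=8
  tally=3, x=12
  tally=4, x=17
  tally=4, x=20
  tally=4, x=29
  tally=5, x=8
  tally=6, x=10

Final answer: 6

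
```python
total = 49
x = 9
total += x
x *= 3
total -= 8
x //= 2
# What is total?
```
Trace:
  total=49
  total=49, x=9
  total=58, x=9
  total=58, x=27
  total=50, x=27
  total=50, x=13

Final answer: 50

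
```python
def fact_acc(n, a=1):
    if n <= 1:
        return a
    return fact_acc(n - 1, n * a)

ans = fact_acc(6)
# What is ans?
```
Call trace:
fact_acc(n=6, a=1)
  fact_acc(n=5, a=6)
    fact_acc(n=4, a=30)
      fact_acc(n=3, a=120)
        fact_acc(n=2, a=360)
          fact_acc(n=1, a=720)
          -> return 720
        -> return 720
      -> return 720
    -> return 720
  -> return 720
-> return 720

Final answer: 720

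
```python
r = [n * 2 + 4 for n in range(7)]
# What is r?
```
Trace:
  n=0
  n=1
  n=2
  n=3
  n=4
  n=5
  n=6
  r=[4, 6, 8, 10, 12, 14, 16]

Final answer: [4, 6, 8, 10, 12, 14, 16]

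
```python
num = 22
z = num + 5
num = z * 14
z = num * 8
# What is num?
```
Trace:
  num=22
  num=22, z=27
  num=378, z=27
  num=378, z=3024

Final answer: 378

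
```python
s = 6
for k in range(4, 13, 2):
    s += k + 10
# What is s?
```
Trace:
  s=6
  s=20, k=4
  s=36, k=6
  s=54, k=8
  s=74, k=10
  s=96, k=12

Final answer: 96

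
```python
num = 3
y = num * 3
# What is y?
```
Trace:
  num=3
  num=3, y=9

Final answer: 9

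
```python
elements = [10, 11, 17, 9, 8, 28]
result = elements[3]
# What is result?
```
Trace:
  elements=[10, 11, 17, 9, 8, 28]
  elements=[10, 11, 17, 9, 8, 28], result=9

Final answer: 9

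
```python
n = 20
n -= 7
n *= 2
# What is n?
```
Trace:
  n=20
  n=13
  n=26

Final answer: 26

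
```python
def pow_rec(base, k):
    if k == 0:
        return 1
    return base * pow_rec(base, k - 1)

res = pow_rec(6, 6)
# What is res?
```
Call trace:
pow_rec(base=6, k=6)
  pow_rec(base=6, k=5)
    pow_rec(base=6, k=4)
      pow_rec(base=6, k=3)
        pow_rec(base=6, k=2)
          pow_rec(base=6, k=1)
            pow_rec(base=6, k=0)
            -> return 1
          -> return 6
        -> return 36
      -> return 216
    -> return 1296
  -> return 7776
-> return 46656

Final answer: 46656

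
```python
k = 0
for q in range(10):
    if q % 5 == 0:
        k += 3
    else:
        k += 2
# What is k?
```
Trace:
  k=0
  k=3, q=0
  k=5, q=1
  k=7, q=2
  k=9, q=3
  k=11, q=4
  k=14, q=5
  k=16, q=6
  k=18, q=7
  k=20, q=8
  k=22, q=9

Final answer: 22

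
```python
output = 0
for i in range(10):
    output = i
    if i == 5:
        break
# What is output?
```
Trace:
  output=0
  output=0, i=0
  output=1, i=1
  output=2, i=2
  output=3, i=3
  output=4, i=4
  output=5, i=5

Final answer: 5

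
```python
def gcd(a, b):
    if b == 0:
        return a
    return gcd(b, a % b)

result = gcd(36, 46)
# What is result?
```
Call trace:
gcd(a=36, b=46)
  gcd(a=46, b=36)
    gcd(a=36, b=10)
      gcd(a=10, b=6)
        gcd(a=6, b=4)
          gcd(a=4, b=2)
            gcd(a=2, b=0)
            -> return 2
          -> return 2
        -> return 2
      -> return 2
    -> return 2
  -> return 2
-> return 2

Final answer: 2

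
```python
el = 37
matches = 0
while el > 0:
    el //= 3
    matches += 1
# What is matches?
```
Trace:
  el=37
  el=37, matches=0
  el=12, matches=1
  el=4, matches=2
  el=1, matches=3
  el=0, matches=4

Final answer: 4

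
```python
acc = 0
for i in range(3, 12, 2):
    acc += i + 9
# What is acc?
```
Trace:
  acc=0
  acc=12, i=3
  acc=26, i=5
  acc=42, i=7
  acc=60, i=9
  acc=80, i=11

Final answer: 80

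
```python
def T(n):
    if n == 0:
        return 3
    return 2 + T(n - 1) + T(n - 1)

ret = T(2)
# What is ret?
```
Call trace (a repeated sub-call is expanded the first time; later identical calls just restate its return value):
T(n=2)
  T(n=1)
    T(n=0)
    -> return 3
    T(n=0)
    -> return 3
  -> return 8
  T(n=1) -> return 8  (same call as traced above)
-> return 18

Final answer: 18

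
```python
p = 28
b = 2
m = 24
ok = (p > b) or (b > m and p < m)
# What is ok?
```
Trace:
  p=28
  p=28, b=2
  p=28, b=2, m=24
  p=28, b=2, m=24, ok=True

Final answer: True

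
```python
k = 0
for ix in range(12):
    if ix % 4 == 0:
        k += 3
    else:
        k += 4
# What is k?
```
Trace:
  k=0
  k=3, ix=0
  k=7, ix=1
  k=11, ix=2
  k=15, ix=3
  k=18, ix=4
  k=22, ix=5
  k=26, ix=6
  k=30, ix=7
  k=33, ix=8
  k=37, ix=9
  k=41, ix=10
  k=45, ix=11

Final answer: 45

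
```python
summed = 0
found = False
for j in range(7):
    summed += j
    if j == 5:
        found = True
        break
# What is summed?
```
Trace:
  summed=0
  summed=0, found=False
  summed=0, found=False, j=0
  summed=1, found=False, j=1
  summed=3, found=False, j=2
  summed=6, found=False, j=3
  summed=10, found=False, j=4
  summed=15, found=True, j=5

Final answer: 15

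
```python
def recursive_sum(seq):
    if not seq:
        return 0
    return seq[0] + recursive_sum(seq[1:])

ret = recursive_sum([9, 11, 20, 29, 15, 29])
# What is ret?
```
Call trace:
recursive_sum(seq=[9, 11, 20, 29, 15, 29])
  recursive_sum(seq=[11, 20, 29, 15, 29])
    recursive_sum(seq=[20, 29, 15, 29])
      recursive_sum(seq=[29, 15, 29])
        recursive_sum(seq=[15, 29])
          recursive_sum(seq=[29])
            recursive_sum(seq=[])
            -> return 0
          -> return 29
        -> return 44
      -> return 73
    -> return 93
  -> return 104
-> return 113

Final answer: 113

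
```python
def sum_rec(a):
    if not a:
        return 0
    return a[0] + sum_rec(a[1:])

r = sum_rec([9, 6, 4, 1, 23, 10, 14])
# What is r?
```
Call trace:
sum_rec(a=[9, 6, 4, 1, 23, 10, 14])
  sum_rec(a=[6, 4, 1, 23, 10, 14])
    sum_rec(a=[4, 1, 23, 10, 14])
      sum_rec(a=[1, 23, 10, 14])
        sum_rec(a=[23, 10, 14])
          sum_rec(a=[10, 14])
            sum_rec(a=[14])
              sum_rec(a=[])
              -> return 0
            -> return 14
          -> return 24
        -> return 47
      -> return 48
    -> return 52
  -> return 58
-> return 67

Final answer: 67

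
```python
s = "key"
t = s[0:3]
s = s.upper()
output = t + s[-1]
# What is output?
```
Trace:
  s='key'
  s='key', t='key'
  s='KEY', t='key'
  s='KEY', t='key', output='keyY'

Final answer: 'keyY'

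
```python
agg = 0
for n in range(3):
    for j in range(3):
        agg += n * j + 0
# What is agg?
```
Trace:
  agg=0
  agg=0, n=0, j=0
  agg=0, n=0, j=1
  agg=0, n=0, j=2
  agg=0, n=1, j=0
  agg=1, n=1, j=1
  agg=3, n=1, j=2
  agg=3, n=2, j=0
  agg=5, n=2, j=1
  agg=9, n=2, j=2

Final answer: 9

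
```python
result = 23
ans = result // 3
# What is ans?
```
Trace:
  result=23
  result=23, ans=7

Final answer: 7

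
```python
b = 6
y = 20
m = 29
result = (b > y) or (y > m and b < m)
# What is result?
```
Trace:
  b=6
  b=6, y=20
  b=6, y=20, m=29
  b=6, y=20, m=29, result=False

Final answer: False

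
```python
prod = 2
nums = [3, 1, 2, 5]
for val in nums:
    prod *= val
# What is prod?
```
Trace:
  prod=2
  prod=6, val=3
  prod=6, val=1
  prod=12, val=2
  prod=60, val=5

Final answer: 60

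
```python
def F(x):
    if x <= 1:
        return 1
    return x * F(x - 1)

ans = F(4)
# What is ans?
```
Call trace:
F(x=4)
  F(x=3)
    F(x=2)
      F(x=1)
      -> return 1
    -> return 2
  -> return 6
-> return 24

Final answer: 24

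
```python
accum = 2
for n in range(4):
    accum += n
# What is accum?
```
Trace:
  accum=2
  accum=2, n=0
  accum=3, n=1
  accum=5, n=2
  accum=8, n=3

Final answer: 8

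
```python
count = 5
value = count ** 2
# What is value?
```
Trace:
  count=5
  count=5, value=25

Final answer: 25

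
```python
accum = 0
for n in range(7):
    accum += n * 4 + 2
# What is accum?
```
Trace:
  accum=0
  accum=2, n=0
  accum=8, n=1
  accum=18, n=2
  accum=32, n=3
  accum=50, n=4
  accum=72, n=5
  accum=98, n=6

Final answer: 98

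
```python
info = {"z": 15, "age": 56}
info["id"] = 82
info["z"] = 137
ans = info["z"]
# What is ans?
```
Trace:
  info={'z': 15, 'age': 56}
  info={'z': 15, 'age': 56, 'id': 82}
  info={'z': 137, 'age': 56, 'id': 82}
  info={'z': 137, 'age': 56, 'id': 82}, ans=137

Final answer: 137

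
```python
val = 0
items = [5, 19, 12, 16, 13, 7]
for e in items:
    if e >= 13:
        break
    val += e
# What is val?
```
Trace:
  val=0
  val=5, e=5
  val=5, e=19

Final answer: 5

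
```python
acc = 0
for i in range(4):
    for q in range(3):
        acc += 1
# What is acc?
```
Trace:
  acc=0
  acc=1, i=0, q=0
  acc=2, i=0, q=1
  acc=3, i=0, q=2
  acc=4, i=1, q=0
  acc=5, i=1, q=1
  acc=6, i=1, q=2
  acc=7, i=2, q=0
  acc=8, i=2, q=1
  acc=9, i=2, q=2
  acc=10, i=3, q=0
  acc=11, i=3, q=1
  acc=12, i=3, q=2

Final answer: 12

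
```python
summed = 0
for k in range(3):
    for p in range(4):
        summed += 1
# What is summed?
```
Trace:
  summed=0
  summed=1, k=0, p=0
  summed=2, k=0, p=1
  summed=3, k=0, p=2
  summed=4, k=0, p=3
  summed=5, k=1, p=0
  summed=6, k=1, p=1
  summed=7, k=1, p=2
  summed=8, k=1, p=3
  summed=9, k=2, p=0
  summed=10, k=2, p=1
  summed=11, k=2, p=2
  summed=12, k=2, p=3

Final answer: 12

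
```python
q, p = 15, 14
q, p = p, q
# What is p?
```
Trace:
  q=15, p=14
  q=14, p=15

Final answer: 15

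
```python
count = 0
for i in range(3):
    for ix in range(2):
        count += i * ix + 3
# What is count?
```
Trace:
  count=0
  count=3, i=0, ix=0
  count=6, i=0, ix=1
  count=9, i=1, ix=0
  count=13, i=1, ix=1
  count=16, i=2, ix=0
  count=21, i=2, ix=1

Final answer: 21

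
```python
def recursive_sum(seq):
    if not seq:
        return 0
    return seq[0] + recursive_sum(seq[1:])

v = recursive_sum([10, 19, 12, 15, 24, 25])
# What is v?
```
Call trace:
recursive_sum(seq=[10, 19, 12, 15, 24, 25])
  recursive_sum(seq=[19, 12, 15, 24, 25])
    recursive_sum(seq=[12, 15, 24, 25])
      recursive_sum(seq=[15, 24, 25])
        recursive_sum(seq=[24, 25])
          recursive_sum(seq=[25])
            recursive_sum(seq=[])
            -> return 0
          -> return 25
        -> return 49
      -> return 64
    -> return 76
  -> return 95
-> return 105

Final answer: 105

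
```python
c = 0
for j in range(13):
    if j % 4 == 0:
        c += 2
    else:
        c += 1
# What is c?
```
Trace:
  c=0
  c=2, j=0
  c=3, j=1
  c=4, j=2
  c=5, j=3
  c=7, j=4
  c=8, j=5
  c=9, j=6
  c=10, j=7
  c=12, j=8
  c=13, j=9
  c=14, j=10
  c=15, j=11
  c=17, j=12

Final answer: 17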